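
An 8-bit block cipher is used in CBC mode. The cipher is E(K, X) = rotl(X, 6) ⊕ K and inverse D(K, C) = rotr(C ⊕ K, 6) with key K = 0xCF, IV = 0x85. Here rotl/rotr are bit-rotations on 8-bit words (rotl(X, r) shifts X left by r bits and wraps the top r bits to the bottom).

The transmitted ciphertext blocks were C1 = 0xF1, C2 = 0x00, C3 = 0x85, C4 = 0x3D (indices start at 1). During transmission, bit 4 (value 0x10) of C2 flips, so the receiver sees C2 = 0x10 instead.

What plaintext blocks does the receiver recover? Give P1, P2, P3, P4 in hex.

CBC decryption: P_i = D(K, C_i) ⊕ C_{i−1}, with C_{0} = IV.
Only C2 changed, to 0x10. In CBC, a change in C_i garbles P_i and flips the same bit in P_{i+1}. Decrypting the received ciphertext:
P1: D(K, 0xF1) = 0xF8; 0xF8 ⊕ 0x85 = 0x7D.
P2: D(K, 0x10) = 0x7F; 0x7F ⊕ 0xF1 = 0x8E.
P3: D(K, 0x85) = 0x29; 0x29 ⊕ 0x10 = 0x39.
P4: D(K, 0x3D) = 0xCB; 0xCB ⊕ 0x85 = 0x4E.
Blocks that differ from the original plaintext: P2, P3.

P1 = 0x7D, P2 = 0x8E, P3 = 0x39, P4 = 0x4E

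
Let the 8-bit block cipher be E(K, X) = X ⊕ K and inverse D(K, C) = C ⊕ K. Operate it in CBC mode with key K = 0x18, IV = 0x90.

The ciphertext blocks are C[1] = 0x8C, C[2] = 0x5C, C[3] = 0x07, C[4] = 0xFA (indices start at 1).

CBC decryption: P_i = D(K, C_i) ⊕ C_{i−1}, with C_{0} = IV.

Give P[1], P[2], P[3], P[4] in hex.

P[1] = 0x04, P[2] = 0xC8, P[3] = 0x43, P[4] = 0xE5

P[1]: D(K, 0x8C) = 0x94; 0x94 ⊕ 0x90 = 0x04.
P[2]: D(K, 0x5C) = 0x44; 0x44 ⊕ 0x8C = 0xC8.
P[3]: D(K, 0x07) = 0x1F; 0x1F ⊕ 0x5C = 0x43.
P[4]: D(K, 0xFA) = 0xE2; 0xE2 ⊕ 0x07 = 0xE5.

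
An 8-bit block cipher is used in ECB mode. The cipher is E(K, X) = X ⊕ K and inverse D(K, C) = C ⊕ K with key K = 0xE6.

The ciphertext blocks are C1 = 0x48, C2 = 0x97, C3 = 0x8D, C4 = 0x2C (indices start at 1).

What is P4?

P4 = 0xCA

ECB decryption: P_i = D(K, C_i).
P4: D(K, 0x2C) = 0xCA.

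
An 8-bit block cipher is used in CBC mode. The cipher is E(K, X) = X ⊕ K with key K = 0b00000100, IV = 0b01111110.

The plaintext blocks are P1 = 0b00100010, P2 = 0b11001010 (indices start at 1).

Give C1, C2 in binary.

CBC encryption: C_i = E(K, P_i ⊕ C_{i−1}), with C_{0} = IV.
C1: P1 ⊕ 0b01111110 = 0b01011100; E(K, 0b01011100) = 0b01011000.
C2: P2 ⊕ 0b01011000 = 0b10010010; E(K, 0b10010010) = 0b10010110.

C1 = 0b01011000, C2 = 0b10010110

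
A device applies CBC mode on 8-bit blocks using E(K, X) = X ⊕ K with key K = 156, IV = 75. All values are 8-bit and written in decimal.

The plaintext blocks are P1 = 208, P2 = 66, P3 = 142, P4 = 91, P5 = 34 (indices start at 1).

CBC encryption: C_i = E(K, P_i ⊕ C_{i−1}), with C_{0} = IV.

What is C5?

C5 = 178

C1: P1 ⊕ 75 = 155; E(K, 155) = 7.
C2: P2 ⊕ 7 = 69; E(K, 69) = 217.
C3: P3 ⊕ 217 = 87; E(K, 87) = 203.
C4: P4 ⊕ 203 = 144; E(K, 144) = 12.
C5: P5 ⊕ 12 = 46; E(K, 46) = 178.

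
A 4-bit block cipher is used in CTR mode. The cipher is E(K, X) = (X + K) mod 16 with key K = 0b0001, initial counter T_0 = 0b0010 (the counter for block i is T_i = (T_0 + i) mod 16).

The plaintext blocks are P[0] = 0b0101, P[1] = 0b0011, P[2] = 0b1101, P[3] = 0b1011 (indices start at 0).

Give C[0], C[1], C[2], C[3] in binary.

CTR encryption: S_i = E(K, T_i) where T_i is the counter for block i; C_i = P_i ⊕ S_i.
C[0]: T = 0b0010, S = E(K, T) = 0b0011; 0b0101 ⊕ 0b0011 = 0b0110.
C[1]: T = 0b0011, S = E(K, T) = 0b0100; 0b0011 ⊕ 0b0100 = 0b0111.
C[2]: T = 0b0100, S = E(K, T) = 0b0101; 0b1101 ⊕ 0b0101 = 0b1000.
C[3]: T = 0b0101, S = E(K, T) = 0b0110; 0b1011 ⊕ 0b0110 = 0b1101.

C[0] = 0b0110, C[1] = 0b0111, C[2] = 0b1000, C[3] = 0b1101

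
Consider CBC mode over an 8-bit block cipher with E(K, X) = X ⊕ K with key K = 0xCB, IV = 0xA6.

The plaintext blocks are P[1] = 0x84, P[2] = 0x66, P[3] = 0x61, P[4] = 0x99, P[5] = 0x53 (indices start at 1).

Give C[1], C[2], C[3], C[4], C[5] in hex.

CBC encryption: C_i = E(K, P_i ⊕ C_{i−1}), with C_{0} = IV.
C[1]: P[1] ⊕ 0xA6 = 0x22; E(K, 0x22) = 0xE9.
C[2]: P[2] ⊕ 0xE9 = 0x8F; E(K, 0x8F) = 0x44.
C[3]: P[3] ⊕ 0x44 = 0x25; E(K, 0x25) = 0xEE.
C[4]: P[4] ⊕ 0xEE = 0x77; E(K, 0x77) = 0xBC.
C[5]: P[5] ⊕ 0xBC = 0xEF; E(K, 0xEF) = 0x24.

C[1] = 0xE9, C[2] = 0x44, C[3] = 0xEE, C[4] = 0xBC, C[5] = 0x24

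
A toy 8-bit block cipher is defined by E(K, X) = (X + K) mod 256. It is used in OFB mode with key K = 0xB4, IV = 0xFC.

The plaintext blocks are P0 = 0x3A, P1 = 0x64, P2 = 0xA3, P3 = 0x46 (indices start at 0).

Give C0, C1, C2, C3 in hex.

C0 = 0x8A, C1 = 0x00, C2 = 0xBB, C3 = 0x8A

OFB encryption: S_i = E(K, S_{i−1}) with S_{−1} = IV; C_i = P_i ⊕ S_i.
C0: S = E(K, 0xFC) = 0xB0; 0x3A ⊕ 0xB0 = 0x8A.
C1: S = E(K, 0xB0) = 0x64; 0x64 ⊕ 0x64 = 0x00.
C2: S = E(K, 0x64) = 0x18; 0xA3 ⊕ 0x18 = 0xBB.
C3: S = E(K, 0x18) = 0xCC; 0x46 ⊕ 0xCC = 0x8A.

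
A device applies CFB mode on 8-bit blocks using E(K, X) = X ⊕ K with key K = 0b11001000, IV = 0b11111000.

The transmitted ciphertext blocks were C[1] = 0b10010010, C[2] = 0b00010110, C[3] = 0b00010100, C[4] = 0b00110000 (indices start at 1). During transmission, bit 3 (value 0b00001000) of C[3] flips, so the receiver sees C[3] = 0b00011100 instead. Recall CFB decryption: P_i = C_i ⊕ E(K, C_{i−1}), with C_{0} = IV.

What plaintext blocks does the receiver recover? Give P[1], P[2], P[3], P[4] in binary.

P[1] = 0b10100010, P[2] = 0b01001100, P[3] = 0b11000010, P[4] = 0b11100100

Only C[3] changed, to 0b00011100. In CFB, a change in C_i flips the same bit in P_i and garbles P_{i+1}. Decrypting the received ciphertext:
P[1]: E(K, 0b11111000) = 0b00110000; 0b10010010 ⊕ 0b00110000 = 0b10100010.
P[2]: E(K, 0b10010010) = 0b01011010; 0b00010110 ⊕ 0b01011010 = 0b01001100.
P[3]: E(K, 0b00010110) = 0b11011110; 0b00011100 ⊕ 0b11011110 = 0b11000010.
P[4]: E(K, 0b00011100) = 0b11010100; 0b00110000 ⊕ 0b11010100 = 0b11100100.
Blocks that differ from the original plaintext: P[3], P[4].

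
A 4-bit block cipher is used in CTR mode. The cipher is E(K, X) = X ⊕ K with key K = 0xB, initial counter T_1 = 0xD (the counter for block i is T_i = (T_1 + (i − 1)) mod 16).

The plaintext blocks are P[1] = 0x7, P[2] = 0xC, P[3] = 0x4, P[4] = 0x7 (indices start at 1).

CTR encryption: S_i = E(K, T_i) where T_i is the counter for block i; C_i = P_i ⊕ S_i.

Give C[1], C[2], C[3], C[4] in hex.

C[1] = 0x1, C[2] = 0x9, C[3] = 0x0, C[4] = 0xC

C[1]: T = 0xD, S = E(K, T) = 0x6; 0x7 ⊕ 0x6 = 0x1.
C[2]: T = 0xE, S = E(K, T) = 0x5; 0xC ⊕ 0x5 = 0x9.
C[3]: T = 0xF, S = E(K, T) = 0x4; 0x4 ⊕ 0x4 = 0x0.
C[4]: T = 0x0, S = E(K, T) = 0xB; 0x7 ⊕ 0xB = 0xC.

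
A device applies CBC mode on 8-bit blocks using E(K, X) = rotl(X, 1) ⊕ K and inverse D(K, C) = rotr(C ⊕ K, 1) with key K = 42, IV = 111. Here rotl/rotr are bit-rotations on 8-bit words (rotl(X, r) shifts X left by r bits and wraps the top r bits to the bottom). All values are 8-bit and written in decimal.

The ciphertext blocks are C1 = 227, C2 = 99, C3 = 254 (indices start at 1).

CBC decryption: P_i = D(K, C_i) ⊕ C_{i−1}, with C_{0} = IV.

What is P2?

P2: D(K, 99) = 164; 164 ⊕ 227 = 71.

P2 = 71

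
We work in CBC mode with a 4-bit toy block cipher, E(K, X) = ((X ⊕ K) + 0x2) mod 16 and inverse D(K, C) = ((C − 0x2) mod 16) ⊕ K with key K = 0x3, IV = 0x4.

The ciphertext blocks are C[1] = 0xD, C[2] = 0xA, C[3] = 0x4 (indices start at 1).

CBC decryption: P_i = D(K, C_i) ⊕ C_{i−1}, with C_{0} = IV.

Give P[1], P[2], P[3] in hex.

P[1]: D(K, 0xD) = 0x8; 0x8 ⊕ 0x4 = 0xC.
P[2]: D(K, 0xA) = 0xB; 0xB ⊕ 0xD = 0x6.
P[3]: D(K, 0x4) = 0x1; 0x1 ⊕ 0xA = 0xB.

P[1] = 0xC, P[2] = 0x6, P[3] = 0xB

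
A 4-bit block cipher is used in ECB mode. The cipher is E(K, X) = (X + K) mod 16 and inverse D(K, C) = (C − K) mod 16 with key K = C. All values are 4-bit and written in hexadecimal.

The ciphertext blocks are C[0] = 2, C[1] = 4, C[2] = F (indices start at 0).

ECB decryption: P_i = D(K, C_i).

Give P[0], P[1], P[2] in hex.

P[0]: D(K, 2) = 6.
P[1]: D(K, 4) = 8.
P[2]: D(K, F) = 3.

P[0] = 6, P[1] = 8, P[2] = 3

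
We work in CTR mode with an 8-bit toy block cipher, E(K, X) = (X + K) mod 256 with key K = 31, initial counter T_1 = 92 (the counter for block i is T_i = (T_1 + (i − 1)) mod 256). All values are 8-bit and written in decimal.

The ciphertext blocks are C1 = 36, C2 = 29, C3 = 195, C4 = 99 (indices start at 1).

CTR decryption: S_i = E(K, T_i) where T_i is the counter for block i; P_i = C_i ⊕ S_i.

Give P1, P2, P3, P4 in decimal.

P1: T = 92, S = E(K, T) = 123; 36 ⊕ 123 = 95.
P2: T = 93, S = E(K, T) = 124; 29 ⊕ 124 = 97.
P3: T = 94, S = E(K, T) = 125; 195 ⊕ 125 = 190.
P4: T = 95, S = E(K, T) = 126; 99 ⊕ 126 = 29.

P1 = 95, P2 = 97, P3 = 190, P4 = 29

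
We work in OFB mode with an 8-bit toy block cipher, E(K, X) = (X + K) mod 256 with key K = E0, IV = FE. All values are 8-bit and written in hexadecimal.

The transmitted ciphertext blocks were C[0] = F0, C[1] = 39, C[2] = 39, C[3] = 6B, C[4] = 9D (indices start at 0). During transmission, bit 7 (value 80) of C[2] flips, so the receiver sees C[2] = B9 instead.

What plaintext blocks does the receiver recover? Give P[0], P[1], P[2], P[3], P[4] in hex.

OFB decryption: S_i = E(K, S_{i−1}) with S_{−1} = IV; P_i = C_i ⊕ S_i.
Only C[2] changed, to B9. In OFB, a change in C_i flips the same bit in P_i only; the keystream is unaffected. Decrypting the received ciphertext:
P[0]: S = E(K, FE) = DE; F0 ⊕ DE = 2E.
P[1]: S = E(K, DE) = BE; 39 ⊕ BE = 87.
P[2]: S = E(K, BE) = 9E; B9 ⊕ 9E = 27.
P[3]: S = E(K, 9E) = 7E; 6B ⊕ 7E = 15.
P[4]: S = E(K, 7E) = 5E; 9D ⊕ 5E = C3.
Blocks that differ from the original plaintext: P[2].

P[0] = 2E, P[1] = 87, P[2] = 27, P[3] = 15, P[4] = C3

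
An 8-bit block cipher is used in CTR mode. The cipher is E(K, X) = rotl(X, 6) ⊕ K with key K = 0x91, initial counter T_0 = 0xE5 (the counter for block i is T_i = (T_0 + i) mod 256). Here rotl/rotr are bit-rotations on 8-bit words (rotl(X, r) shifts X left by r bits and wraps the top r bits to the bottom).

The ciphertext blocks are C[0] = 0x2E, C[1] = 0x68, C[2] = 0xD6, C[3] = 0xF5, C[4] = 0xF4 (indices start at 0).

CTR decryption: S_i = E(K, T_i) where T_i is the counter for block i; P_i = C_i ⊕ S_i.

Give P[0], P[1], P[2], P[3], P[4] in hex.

P[0]: T = 0xE5, S = E(K, T) = 0xE8; 0x2E ⊕ 0xE8 = 0xC6.
P[1]: T = 0xE6, S = E(K, T) = 0x28; 0x68 ⊕ 0x28 = 0x40.
P[2]: T = 0xE7, S = E(K, T) = 0x68; 0xD6 ⊕ 0x68 = 0xBE.
P[3]: T = 0xE8, S = E(K, T) = 0xAB; 0xF5 ⊕ 0xAB = 0x5E.
P[4]: T = 0xE9, S = E(K, T) = 0xEB; 0xF4 ⊕ 0xEB = 0x1F.

P[0] = 0xC6, P[1] = 0x40, P[2] = 0xBE, P[3] = 0x5E, P[4] = 0x1F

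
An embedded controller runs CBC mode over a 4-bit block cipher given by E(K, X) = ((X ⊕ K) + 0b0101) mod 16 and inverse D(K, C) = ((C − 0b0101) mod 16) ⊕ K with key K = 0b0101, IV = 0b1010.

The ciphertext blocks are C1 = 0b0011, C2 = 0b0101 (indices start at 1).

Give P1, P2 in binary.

CBC decryption: P_i = D(K, C_i) ⊕ C_{i−1}, with C_{0} = IV.
P1: D(K, 0b0011) = 0b1011; 0b1011 ⊕ 0b1010 = 0b0001.
P2: D(K, 0b0101) = 0b0101; 0b0101 ⊕ 0b0011 = 0b0110.

P1 = 0b0001, P2 = 0b0110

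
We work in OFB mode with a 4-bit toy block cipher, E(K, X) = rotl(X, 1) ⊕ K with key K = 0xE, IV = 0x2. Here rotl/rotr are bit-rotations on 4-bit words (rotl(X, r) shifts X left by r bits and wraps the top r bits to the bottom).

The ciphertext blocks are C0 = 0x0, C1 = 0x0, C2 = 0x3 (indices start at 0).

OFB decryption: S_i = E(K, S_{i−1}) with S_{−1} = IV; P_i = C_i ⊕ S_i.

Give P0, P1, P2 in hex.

P0 = 0xA, P1 = 0xB, P2 = 0xA

P0: S = E(K, 0x2) = 0xA; 0x0 ⊕ 0xA = 0xA.
P1: S = E(K, 0xA) = 0xB; 0x0 ⊕ 0xB = 0xB.
P2: S = E(K, 0xB) = 0x9; 0x3 ⊕ 0x9 = 0xA.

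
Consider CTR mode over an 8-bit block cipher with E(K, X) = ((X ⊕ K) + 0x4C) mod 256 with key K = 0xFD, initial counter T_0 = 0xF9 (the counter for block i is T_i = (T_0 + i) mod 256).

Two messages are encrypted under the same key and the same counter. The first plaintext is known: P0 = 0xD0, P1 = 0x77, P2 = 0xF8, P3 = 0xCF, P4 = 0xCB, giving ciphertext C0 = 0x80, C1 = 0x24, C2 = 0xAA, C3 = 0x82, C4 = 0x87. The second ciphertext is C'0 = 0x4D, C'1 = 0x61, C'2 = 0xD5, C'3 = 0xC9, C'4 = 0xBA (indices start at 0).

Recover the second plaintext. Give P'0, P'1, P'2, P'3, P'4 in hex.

In CTR with a reused counter, both messages share the same keystream S_i, so C_i ⊕ C'_i = P_i ⊕ P'_i and thus P'_i = P_i ⊕ C_i ⊕ C'_i.
P'0: 0xD0 ⊕ 0x80 ⊕ 0x4D = 0x1D.
P'1: 0x77 ⊕ 0x24 ⊕ 0x61 = 0x32.
P'2: 0xF8 ⊕ 0xAA ⊕ 0xD5 = 0x87.
P'3: 0xCF ⊕ 0x82 ⊕ 0xC9 = 0x84.
P'4: 0xCB ⊕ 0x87 ⊕ 0xBA = 0xF6.

P'0 = 0x1D, P'1 = 0x32, P'2 = 0x87, P'3 = 0x84, P'4 = 0xF6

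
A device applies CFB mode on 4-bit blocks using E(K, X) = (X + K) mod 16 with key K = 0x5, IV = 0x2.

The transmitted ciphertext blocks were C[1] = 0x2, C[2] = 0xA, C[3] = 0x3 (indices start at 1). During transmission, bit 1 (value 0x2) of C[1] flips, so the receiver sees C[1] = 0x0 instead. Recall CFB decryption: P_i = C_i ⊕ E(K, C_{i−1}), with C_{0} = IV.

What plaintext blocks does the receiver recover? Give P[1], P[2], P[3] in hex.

Only C[1] changed, to 0x0. In CFB, a change in C_i flips the same bit in P_i and garbles P_{i+1}. Decrypting the received ciphertext:
P[1]: E(K, 0x2) = 0x7; 0x0 ⊕ 0x7 = 0x7.
P[2]: E(K, 0x0) = 0x5; 0xA ⊕ 0x5 = 0xF.
P[3]: E(K, 0xA) = 0xF; 0x3 ⊕ 0xF = 0xC.
Blocks that differ from the original plaintext: P[1], P[2].

P[1] = 0x7, P[2] = 0xF, P[3] = 0xC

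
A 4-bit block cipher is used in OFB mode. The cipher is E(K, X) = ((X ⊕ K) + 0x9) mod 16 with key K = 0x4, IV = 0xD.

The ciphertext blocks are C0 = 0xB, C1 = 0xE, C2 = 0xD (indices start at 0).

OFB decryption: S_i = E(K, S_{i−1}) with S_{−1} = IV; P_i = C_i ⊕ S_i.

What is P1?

P0: S = E(K, 0xD) = 0x2; 0xB ⊕ 0x2 = 0x9.
P1: S = E(K, 0x2) = 0xF; 0xE ⊕ 0xF = 0x1.

P1 = 0x1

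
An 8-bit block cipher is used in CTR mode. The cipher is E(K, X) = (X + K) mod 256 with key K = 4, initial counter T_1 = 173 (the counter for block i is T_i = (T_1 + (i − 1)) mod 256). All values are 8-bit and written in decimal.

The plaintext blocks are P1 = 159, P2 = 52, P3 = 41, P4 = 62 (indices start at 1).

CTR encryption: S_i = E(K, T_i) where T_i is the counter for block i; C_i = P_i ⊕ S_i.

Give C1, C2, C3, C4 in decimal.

C1: T = 173, S = E(K, T) = 177; 159 ⊕ 177 = 46.
C2: T = 174, S = E(K, T) = 178; 52 ⊕ 178 = 134.
C3: T = 175, S = E(K, T) = 179; 41 ⊕ 179 = 154.
C4: T = 176, S = E(K, T) = 180; 62 ⊕ 180 = 138.

C1 = 46, C2 = 134, C3 = 154, C4 = 138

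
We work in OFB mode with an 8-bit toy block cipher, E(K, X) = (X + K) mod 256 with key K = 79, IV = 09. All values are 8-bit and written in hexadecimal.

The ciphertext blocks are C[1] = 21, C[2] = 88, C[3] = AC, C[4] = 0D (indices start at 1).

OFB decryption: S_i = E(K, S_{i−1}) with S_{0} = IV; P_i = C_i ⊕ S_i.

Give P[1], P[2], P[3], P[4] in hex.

P[1] = A3, P[2] = 73, P[3] = D8, P[4] = E0

P[1]: S = E(K, 09) = 82; 21 ⊕ 82 = A3.
P[2]: S = E(K, 82) = FB; 88 ⊕ FB = 73.
P[3]: S = E(K, FB) = 74; AC ⊕ 74 = D8.
P[4]: S = E(K, 74) = ED; 0D ⊕ ED = E0.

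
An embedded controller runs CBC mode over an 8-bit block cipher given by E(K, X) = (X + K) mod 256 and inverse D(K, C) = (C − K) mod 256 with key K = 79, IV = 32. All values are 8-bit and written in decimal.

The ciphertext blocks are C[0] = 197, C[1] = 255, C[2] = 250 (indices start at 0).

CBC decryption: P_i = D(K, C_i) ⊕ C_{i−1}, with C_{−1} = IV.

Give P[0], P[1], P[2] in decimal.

P[0] = 86, P[1] = 117, P[2] = 84

P[0]: D(K, 197) = 118; 118 ⊕ 32 = 86.
P[1]: D(K, 255) = 176; 176 ⊕ 197 = 117.
P[2]: D(K, 250) = 171; 171 ⊕ 255 = 84.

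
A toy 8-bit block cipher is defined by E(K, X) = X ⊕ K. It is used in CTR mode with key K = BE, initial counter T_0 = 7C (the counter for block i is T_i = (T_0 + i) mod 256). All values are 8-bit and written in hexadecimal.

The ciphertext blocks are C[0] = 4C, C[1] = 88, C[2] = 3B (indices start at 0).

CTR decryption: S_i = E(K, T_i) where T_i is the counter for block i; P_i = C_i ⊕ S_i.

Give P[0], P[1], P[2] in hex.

P[0] = 8E, P[1] = 4B, P[2] = FB

P[0]: T = 7C, S = E(K, T) = C2; 4C ⊕ C2 = 8E.
P[1]: T = 7D, S = E(K, T) = C3; 88 ⊕ C3 = 4B.
P[2]: T = 7E, S = E(K, T) = C0; 3B ⊕ C0 = FB.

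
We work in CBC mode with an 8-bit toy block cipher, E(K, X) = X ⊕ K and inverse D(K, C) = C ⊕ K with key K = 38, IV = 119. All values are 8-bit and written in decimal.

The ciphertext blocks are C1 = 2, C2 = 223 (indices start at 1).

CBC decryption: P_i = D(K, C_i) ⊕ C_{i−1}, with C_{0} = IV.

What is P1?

P1: D(K, 2) = 36; 36 ⊕ 119 = 83.

P1 = 83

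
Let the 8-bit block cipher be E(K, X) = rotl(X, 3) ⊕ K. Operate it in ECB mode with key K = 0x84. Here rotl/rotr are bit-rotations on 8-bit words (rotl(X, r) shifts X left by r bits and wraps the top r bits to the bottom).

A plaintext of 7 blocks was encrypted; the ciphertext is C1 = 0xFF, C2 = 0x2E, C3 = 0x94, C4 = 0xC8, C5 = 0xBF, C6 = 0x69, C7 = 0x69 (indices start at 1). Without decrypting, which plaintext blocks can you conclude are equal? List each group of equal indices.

P6 = P7

ECB encrypts each block independently with the same key, so equal ciphertext blocks imply equal plaintext blocks.
C6 = C7 = 0x69, so P6 = P7.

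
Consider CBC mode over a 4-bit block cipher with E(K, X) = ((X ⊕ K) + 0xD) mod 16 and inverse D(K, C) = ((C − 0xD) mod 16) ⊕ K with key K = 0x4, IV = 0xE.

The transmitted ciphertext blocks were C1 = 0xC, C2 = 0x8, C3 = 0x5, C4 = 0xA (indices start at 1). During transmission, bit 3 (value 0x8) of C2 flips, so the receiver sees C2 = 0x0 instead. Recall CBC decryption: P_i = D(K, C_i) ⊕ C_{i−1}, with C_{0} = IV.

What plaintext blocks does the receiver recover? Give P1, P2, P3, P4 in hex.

Only C2 changed, to 0x0. In CBC, a change in C_i garbles P_i and flips the same bit in P_{i+1}. Decrypting the received ciphertext:
P1: D(K, 0xC) = 0xB; 0xB ⊕ 0xE = 0x5.
P2: D(K, 0x0) = 0x7; 0x7 ⊕ 0xC = 0xB.
P3: D(K, 0x5) = 0xC; 0xC ⊕ 0x0 = 0xC.
P4: D(K, 0xA) = 0x9; 0x9 ⊕ 0x5 = 0xC.
Blocks that differ from the original plaintext: P2, P3.

P1 = 0x5, P2 = 0xB, P3 = 0xC, P4 = 0xC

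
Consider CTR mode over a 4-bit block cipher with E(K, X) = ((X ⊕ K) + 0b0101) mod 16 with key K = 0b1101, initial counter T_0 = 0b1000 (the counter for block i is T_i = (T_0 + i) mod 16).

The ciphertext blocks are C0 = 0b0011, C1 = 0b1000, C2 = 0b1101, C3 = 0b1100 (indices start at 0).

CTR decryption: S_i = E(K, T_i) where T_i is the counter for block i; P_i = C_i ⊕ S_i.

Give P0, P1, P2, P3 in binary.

P0 = 0b1001, P1 = 0b0001, P2 = 0b0001, P3 = 0b0111

P0: T = 0b1000, S = E(K, T) = 0b1010; 0b0011 ⊕ 0b1010 = 0b1001.
P1: T = 0b1001, S = E(K, T) = 0b1001; 0b1000 ⊕ 0b1001 = 0b0001.
P2: T = 0b1010, S = E(K, T) = 0b1100; 0b1101 ⊕ 0b1100 = 0b0001.
P3: T = 0b1011, S = E(K, T) = 0b1011; 0b1100 ⊕ 0b1011 = 0b0111.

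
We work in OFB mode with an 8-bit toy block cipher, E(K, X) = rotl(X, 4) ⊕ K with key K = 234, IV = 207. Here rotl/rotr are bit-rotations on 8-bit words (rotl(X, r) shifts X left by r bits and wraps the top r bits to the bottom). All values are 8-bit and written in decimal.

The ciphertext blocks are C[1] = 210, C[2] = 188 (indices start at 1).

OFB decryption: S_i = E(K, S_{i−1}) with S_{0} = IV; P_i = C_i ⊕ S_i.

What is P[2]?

P[1]: S = E(K, 207) = 22; 210 ⊕ 22 = 196.
P[2]: S = E(K, 22) = 139; 188 ⊕ 139 = 55.

P[2] = 55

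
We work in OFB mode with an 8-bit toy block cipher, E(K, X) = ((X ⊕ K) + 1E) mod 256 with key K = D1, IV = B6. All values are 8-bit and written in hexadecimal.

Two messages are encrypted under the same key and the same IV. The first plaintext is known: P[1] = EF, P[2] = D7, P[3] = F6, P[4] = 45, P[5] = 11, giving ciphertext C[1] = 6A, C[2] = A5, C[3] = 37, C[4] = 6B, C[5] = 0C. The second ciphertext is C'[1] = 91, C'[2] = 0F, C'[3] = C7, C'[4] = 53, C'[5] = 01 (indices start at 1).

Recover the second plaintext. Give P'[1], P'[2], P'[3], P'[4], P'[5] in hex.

In OFB with a reused IV, both messages share the same keystream S_i, so C_i ⊕ C'_i = P_i ⊕ P'_i and thus P'_i = P_i ⊕ C_i ⊕ C'_i.
P'[1]: EF ⊕ 6A ⊕ 91 = 14.
P'[2]: D7 ⊕ A5 ⊕ 0F = 7D.
P'[3]: F6 ⊕ 37 ⊕ C7 = 06.
P'[4]: 45 ⊕ 6B ⊕ 53 = 7D.
P'[5]: 11 ⊕ 0C ⊕ 01 = 1C.

P'[1] = 14, P'[2] = 7D, P'[3] = 06, P'[4] = 7D, P'[5] = 1C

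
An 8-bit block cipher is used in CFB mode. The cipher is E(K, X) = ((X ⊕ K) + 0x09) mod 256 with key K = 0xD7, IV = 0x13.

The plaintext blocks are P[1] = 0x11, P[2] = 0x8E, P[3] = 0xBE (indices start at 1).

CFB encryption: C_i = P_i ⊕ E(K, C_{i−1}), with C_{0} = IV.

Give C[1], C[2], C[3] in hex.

C[1]: E(K, 0x13) = 0xCD; 0x11 ⊕ 0xCD = 0xDC.
C[2]: E(K, 0xDC) = 0x14; 0x8E ⊕ 0x14 = 0x9A.
C[3]: E(K, 0x9A) = 0x56; 0xBE ⊕ 0x56 = 0xE8.

C[1] = 0xDC, C[2] = 0x9A, C[3] = 0xE8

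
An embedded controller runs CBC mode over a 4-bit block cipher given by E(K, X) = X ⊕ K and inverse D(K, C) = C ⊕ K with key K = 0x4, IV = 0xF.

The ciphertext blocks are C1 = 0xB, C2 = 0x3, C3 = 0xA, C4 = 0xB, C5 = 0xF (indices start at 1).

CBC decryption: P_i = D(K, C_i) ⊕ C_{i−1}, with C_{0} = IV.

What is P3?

P3 = 0xD

P3: D(K, 0xA) = 0xE; 0xE ⊕ 0x3 = 0xD.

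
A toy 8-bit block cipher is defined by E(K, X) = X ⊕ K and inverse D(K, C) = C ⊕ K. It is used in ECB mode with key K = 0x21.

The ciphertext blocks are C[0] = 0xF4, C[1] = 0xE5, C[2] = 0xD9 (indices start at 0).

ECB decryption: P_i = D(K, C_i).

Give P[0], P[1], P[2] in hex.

P[0]: D(K, 0xF4) = 0xD5.
P[1]: D(K, 0xE5) = 0xC4.
P[2]: D(K, 0xD9) = 0xF8.

P[0] = 0xD5, P[1] = 0xC4, P[2] = 0xF8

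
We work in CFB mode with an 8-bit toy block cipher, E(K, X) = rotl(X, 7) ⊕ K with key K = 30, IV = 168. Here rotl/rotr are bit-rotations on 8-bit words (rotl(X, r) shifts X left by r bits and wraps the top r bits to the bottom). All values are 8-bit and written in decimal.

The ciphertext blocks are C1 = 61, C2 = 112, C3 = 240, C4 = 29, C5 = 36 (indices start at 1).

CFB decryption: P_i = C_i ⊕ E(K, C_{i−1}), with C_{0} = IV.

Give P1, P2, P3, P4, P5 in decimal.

P1 = 119, P2 = 240, P3 = 214, P4 = 123, P5 = 180

P1: E(K, 168) = 74; 61 ⊕ 74 = 119.
P2: E(K, 61) = 128; 112 ⊕ 128 = 240.
P3: E(K, 112) = 38; 240 ⊕ 38 = 214.
P4: E(K, 240) = 102; 29 ⊕ 102 = 123.
P5: E(K, 29) = 144; 36 ⊕ 144 = 180.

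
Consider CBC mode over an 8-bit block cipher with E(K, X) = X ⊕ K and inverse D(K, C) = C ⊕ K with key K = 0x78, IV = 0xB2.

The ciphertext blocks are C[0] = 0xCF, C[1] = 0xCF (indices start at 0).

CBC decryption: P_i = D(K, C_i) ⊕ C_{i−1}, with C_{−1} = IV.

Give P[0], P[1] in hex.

P[0] = 0x05, P[1] = 0x78

P[0]: D(K, 0xCF) = 0xB7; 0xB7 ⊕ 0xB2 = 0x05.
P[1]: D(K, 0xCF) = 0xB7; 0xB7 ⊕ 0xCF = 0x78.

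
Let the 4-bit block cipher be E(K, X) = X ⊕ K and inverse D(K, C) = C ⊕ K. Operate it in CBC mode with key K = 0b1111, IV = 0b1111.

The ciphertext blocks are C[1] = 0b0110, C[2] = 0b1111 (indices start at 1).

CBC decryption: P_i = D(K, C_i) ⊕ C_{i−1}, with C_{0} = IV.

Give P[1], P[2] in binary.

P[1] = 0b0110, P[2] = 0b0110

P[1]: D(K, 0b0110) = 0b1001; 0b1001 ⊕ 0b1111 = 0b0110.
P[2]: D(K, 0b1111) = 0b0000; 0b0000 ⊕ 0b0110 = 0b0110.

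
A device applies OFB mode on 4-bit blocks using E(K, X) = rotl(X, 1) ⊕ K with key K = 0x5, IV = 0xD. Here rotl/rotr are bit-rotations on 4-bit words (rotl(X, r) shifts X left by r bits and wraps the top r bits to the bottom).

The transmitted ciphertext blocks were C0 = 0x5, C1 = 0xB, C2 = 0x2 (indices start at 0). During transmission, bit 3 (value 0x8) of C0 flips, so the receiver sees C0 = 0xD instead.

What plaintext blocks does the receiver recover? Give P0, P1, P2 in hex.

OFB decryption: S_i = E(K, S_{i−1}) with S_{−1} = IV; P_i = C_i ⊕ S_i.
Only C0 changed, to 0xD. In OFB, a change in C_i flips the same bit in P_i only; the keystream is unaffected. Decrypting the received ciphertext:
P0: S = E(K, 0xD) = 0xE; 0xD ⊕ 0xE = 0x3.
P1: S = E(K, 0xE) = 0x8; 0xB ⊕ 0x8 = 0x3.
P2: S = E(K, 0x8) = 0x4; 0x2 ⊕ 0x4 = 0x6.
Blocks that differ from the original plaintext: P0.

P0 = 0x3, P1 = 0x3, P2 = 0x6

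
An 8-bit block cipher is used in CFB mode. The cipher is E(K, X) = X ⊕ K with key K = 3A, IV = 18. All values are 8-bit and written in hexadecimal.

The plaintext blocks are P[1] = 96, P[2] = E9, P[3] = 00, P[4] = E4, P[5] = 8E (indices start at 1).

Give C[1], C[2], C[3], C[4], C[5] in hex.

CFB encryption: C_i = P_i ⊕ E(K, C_{i−1}), with C_{0} = IV.
C[1]: E(K, 18) = 22; 96 ⊕ 22 = B4.
C[2]: E(K, B4) = 8E; E9 ⊕ 8E = 67.
C[3]: E(K, 67) = 5D; 00 ⊕ 5D = 5D.
C[4]: E(K, 5D) = 67; E4 ⊕ 67 = 83.
C[5]: E(K, 83) = B9; 8E ⊕ B9 = 37.

C[1] = B4, C[2] = 67, C[3] = 5D, C[4] = 83, C[5] = 37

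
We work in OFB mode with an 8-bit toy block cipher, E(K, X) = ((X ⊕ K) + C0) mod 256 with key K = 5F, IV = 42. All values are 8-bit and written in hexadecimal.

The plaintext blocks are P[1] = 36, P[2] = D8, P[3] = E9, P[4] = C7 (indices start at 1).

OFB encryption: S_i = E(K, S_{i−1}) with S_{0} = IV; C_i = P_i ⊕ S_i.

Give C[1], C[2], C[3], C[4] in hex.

C[1]: S = E(K, 42) = DD; 36 ⊕ DD = EB.
C[2]: S = E(K, DD) = 42; D8 ⊕ 42 = 9A.
C[3]: S = E(K, 42) = DD; E9 ⊕ DD = 34.
C[4]: S = E(K, DD) = 42; C7 ⊕ 42 = 85.

C[1] = EB, C[2] = 9A, C[3] = 34, C[4] = 85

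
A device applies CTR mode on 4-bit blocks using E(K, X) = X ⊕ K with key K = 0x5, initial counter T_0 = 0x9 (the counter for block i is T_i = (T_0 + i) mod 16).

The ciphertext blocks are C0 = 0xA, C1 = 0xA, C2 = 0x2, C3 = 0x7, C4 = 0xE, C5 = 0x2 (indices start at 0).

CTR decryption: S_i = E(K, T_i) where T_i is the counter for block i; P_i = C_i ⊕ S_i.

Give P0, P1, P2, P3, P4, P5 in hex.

P0 = 0x6, P1 = 0x5, P2 = 0xC, P3 = 0xE, P4 = 0x6, P5 = 0x9

P0: T = 0x9, S = E(K, T) = 0xC; 0xA ⊕ 0xC = 0x6.
P1: T = 0xA, S = E(K, T) = 0xF; 0xA ⊕ 0xF = 0x5.
P2: T = 0xB, S = E(K, T) = 0xE; 0x2 ⊕ 0xE = 0xC.
P3: T = 0xC, S = E(K, T) = 0x9; 0x7 ⊕ 0x9 = 0xE.
P4: T = 0xD, S = E(K, T) = 0x8; 0xE ⊕ 0x8 = 0x6.
P5: T = 0xE, S = E(K, T) = 0xB; 0x2 ⊕ 0xB = 0x9.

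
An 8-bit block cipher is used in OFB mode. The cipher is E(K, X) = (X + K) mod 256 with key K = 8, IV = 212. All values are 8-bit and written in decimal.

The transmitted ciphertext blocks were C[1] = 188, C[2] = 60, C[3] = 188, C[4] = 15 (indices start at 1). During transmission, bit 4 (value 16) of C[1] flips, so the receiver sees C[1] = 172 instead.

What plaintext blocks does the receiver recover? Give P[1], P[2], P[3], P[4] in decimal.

P[1] = 112, P[2] = 216, P[3] = 80, P[4] = 251

OFB decryption: S_i = E(K, S_{i−1}) with S_{0} = IV; P_i = C_i ⊕ S_i.
Only C[1] changed, to 172. In OFB, a change in C_i flips the same bit in P_i only; the keystream is unaffected. Decrypting the received ciphertext:
P[1]: S = E(K, 212) = 220; 172 ⊕ 220 = 112.
P[2]: S = E(K, 220) = 228; 60 ⊕ 228 = 216.
P[3]: S = E(K, 228) = 236; 188 ⊕ 236 = 80.
P[4]: S = E(K, 236) = 244; 15 ⊕ 244 = 251.
Blocks that differ from the original plaintext: P[1].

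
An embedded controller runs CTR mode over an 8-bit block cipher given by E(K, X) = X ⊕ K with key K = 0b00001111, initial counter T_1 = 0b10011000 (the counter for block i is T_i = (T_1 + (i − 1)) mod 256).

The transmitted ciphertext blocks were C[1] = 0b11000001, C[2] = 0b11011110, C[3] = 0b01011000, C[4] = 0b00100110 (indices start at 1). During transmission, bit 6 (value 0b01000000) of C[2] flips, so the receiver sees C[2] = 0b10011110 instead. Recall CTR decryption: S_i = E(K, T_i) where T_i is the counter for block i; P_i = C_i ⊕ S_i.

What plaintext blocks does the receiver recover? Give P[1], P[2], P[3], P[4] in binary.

Only C[2] changed, to 0b10011110. In CTR, a change in C_i flips the same bit in P_i only; the keystream is unaffected. Decrypting the received ciphertext:
P[1]: T = 0b10011000, S = E(K, T) = 0b10010111; 0b11000001 ⊕ 0b10010111 = 0b01010110.
P[2]: T = 0b10011001, S = E(K, T) = 0b10010110; 0b10011110 ⊕ 0b10010110 = 0b00001000.
P[3]: T = 0b10011010, S = E(K, T) = 0b10010101; 0b01011000 ⊕ 0b10010101 = 0b11001101.
P[4]: T = 0b10011011, S = E(K, T) = 0b10010100; 0b00100110 ⊕ 0b10010100 = 0b10110010.
Blocks that differ from the original plaintext: P[2].

P[1] = 0b01010110, P[2] = 0b00001000, P[3] = 0b11001101, P[4] = 0b10110010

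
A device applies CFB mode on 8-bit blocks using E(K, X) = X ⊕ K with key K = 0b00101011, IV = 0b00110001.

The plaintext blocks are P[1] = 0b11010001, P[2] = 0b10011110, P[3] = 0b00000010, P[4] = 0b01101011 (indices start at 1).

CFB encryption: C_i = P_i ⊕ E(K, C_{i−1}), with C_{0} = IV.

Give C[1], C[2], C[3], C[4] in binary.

C[1]: E(K, 0b00110001) = 0b00011010; 0b11010001 ⊕ 0b00011010 = 0b11001011.
C[2]: E(K, 0b11001011) = 0b11100000; 0b10011110 ⊕ 0b11100000 = 0b01111110.
C[3]: E(K, 0b01111110) = 0b01010101; 0b00000010 ⊕ 0b01010101 = 0b01010111.
C[4]: E(K, 0b01010111) = 0b01111100; 0b01101011 ⊕ 0b01111100 = 0b00010111.

C[1] = 0b11001011, C[2] = 0b01111110, C[3] = 0b01010111, C[4] = 0b00010111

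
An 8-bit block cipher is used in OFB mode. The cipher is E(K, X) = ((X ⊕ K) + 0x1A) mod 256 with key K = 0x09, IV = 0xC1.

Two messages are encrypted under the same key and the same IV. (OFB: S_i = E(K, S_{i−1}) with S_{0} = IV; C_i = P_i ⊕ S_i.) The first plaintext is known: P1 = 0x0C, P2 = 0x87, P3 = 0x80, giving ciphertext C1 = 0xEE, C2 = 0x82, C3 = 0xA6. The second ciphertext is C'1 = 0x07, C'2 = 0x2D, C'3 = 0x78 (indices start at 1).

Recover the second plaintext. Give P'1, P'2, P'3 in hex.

In OFB with a reused IV, both messages share the same keystream S_i, so C_i ⊕ C'_i = P_i ⊕ P'_i and thus P'_i = P_i ⊕ C_i ⊕ C'_i.
P'1: 0x0C ⊕ 0xEE ⊕ 0x07 = 0xE5.
P'2: 0x87 ⊕ 0x82 ⊕ 0x2D = 0x28.
P'3: 0x80 ⊕ 0xA6 ⊕ 0x78 = 0x5E.

P'1 = 0xE5, P'2 = 0x28, P'3 = 0x5E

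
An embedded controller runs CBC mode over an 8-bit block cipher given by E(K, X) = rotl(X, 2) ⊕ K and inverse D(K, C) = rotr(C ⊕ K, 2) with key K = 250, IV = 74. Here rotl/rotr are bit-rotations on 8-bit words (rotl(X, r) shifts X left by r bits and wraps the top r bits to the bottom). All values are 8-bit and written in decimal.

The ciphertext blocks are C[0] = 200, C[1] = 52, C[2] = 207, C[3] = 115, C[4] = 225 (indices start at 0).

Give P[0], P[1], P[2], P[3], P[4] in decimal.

P[0] = 198, P[1] = 123, P[2] = 121, P[3] = 173, P[4] = 181

CBC decryption: P_i = D(K, C_i) ⊕ C_{i−1}, with C_{−1} = IV.
P[0]: D(K, 200) = 140; 140 ⊕ 74 = 198.
P[1]: D(K, 52) = 179; 179 ⊕ 200 = 123.
P[2]: D(K, 207) = 77; 77 ⊕ 52 = 121.
P[3]: D(K, 115) = 98; 98 ⊕ 207 = 173.
P[4]: D(K, 225) = 198; 198 ⊕ 115 = 181.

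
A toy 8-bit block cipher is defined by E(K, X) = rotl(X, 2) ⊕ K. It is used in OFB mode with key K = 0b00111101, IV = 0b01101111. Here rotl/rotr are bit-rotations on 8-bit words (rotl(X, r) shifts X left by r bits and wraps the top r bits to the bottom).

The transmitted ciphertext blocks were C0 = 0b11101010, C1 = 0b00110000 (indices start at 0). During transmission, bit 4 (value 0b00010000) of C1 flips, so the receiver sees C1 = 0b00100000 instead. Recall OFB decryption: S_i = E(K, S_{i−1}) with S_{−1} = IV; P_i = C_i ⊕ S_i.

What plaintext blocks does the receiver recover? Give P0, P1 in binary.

Only C1 changed, to 0b00100000. In OFB, a change in C_i flips the same bit in P_i only; the keystream is unaffected. Decrypting the received ciphertext:
P0: S = E(K, 0b01101111) = 0b10000000; 0b11101010 ⊕ 0b10000000 = 0b01101010.
P1: S = E(K, 0b10000000) = 0b00111111; 0b00100000 ⊕ 0b00111111 = 0b00011111.
Blocks that differ from the original plaintext: P1.

P0 = 0b01101010, P1 = 0b00011111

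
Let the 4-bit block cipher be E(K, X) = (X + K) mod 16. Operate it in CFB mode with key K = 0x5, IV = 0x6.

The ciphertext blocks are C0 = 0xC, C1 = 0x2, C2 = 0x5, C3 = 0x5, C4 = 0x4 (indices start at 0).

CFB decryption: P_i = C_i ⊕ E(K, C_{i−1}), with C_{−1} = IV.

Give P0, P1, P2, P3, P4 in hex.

P0 = 0x7, P1 = 0x3, P2 = 0x2, P3 = 0xF, P4 = 0xE

P0: E(K, 0x6) = 0xB; 0xC ⊕ 0xB = 0x7.
P1: E(K, 0xC) = 0x1; 0x2 ⊕ 0x1 = 0x3.
P2: E(K, 0x2) = 0x7; 0x5 ⊕ 0x7 = 0x2.
P3: E(K, 0x5) = 0xA; 0x5 ⊕ 0xA = 0xF.
P4: E(K, 0x5) = 0xA; 0x4 ⊕ 0xA = 0xE.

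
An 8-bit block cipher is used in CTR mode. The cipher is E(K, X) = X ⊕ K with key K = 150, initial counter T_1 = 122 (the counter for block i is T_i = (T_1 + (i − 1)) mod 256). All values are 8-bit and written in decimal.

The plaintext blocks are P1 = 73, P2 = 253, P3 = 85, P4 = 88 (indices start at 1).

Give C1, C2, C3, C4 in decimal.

CTR encryption: S_i = E(K, T_i) where T_i is the counter for block i; C_i = P_i ⊕ S_i.
C1: T = 122, S = E(K, T) = 236; 73 ⊕ 236 = 165.
C2: T = 123, S = E(K, T) = 237; 253 ⊕ 237 = 16.
C3: T = 124, S = E(K, T) = 234; 85 ⊕ 234 = 191.
C4: T = 125, S = E(K, T) = 235; 88 ⊕ 235 = 179.

C1 = 165, C2 = 16, C3 = 191, C4 = 179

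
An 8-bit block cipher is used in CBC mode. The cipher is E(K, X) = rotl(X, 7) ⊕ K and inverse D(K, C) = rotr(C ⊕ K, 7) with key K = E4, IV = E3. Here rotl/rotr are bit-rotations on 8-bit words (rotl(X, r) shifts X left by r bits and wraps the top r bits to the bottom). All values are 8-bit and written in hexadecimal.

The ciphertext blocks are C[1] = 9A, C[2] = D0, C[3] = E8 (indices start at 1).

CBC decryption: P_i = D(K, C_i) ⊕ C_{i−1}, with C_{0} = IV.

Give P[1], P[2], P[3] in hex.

P[1]: D(K, 9A) = FC; FC ⊕ E3 = 1F.
P[2]: D(K, D0) = 68; 68 ⊕ 9A = F2.
P[3]: D(K, E8) = 18; 18 ⊕ D0 = C8.

P[1] = 1F, P[2] = F2, P[3] = C8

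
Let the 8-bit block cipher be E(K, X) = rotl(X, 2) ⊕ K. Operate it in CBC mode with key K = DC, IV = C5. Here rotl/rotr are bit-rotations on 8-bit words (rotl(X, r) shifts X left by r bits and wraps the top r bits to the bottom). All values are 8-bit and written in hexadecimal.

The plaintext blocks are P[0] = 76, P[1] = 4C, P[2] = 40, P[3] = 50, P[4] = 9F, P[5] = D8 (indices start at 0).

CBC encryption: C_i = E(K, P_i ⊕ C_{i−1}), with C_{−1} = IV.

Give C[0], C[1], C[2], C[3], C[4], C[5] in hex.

C[0]: P[0] ⊕ C5 = B3; E(K, B3) = 12.
C[1]: P[1] ⊕ 12 = 5E; E(K, 5E) = A5.
C[2]: P[2] ⊕ A5 = E5; E(K, E5) = 4B.
C[3]: P[3] ⊕ 4B = 1B; E(K, 1B) = B0.
C[4]: P[4] ⊕ B0 = 2F; E(K, 2F) = 60.
C[5]: P[5] ⊕ 60 = B8; E(K, B8) = 3E.

C[0] = 12, C[1] = A5, C[2] = 4B, C[3] = B0, C[4] = 60, C[5] = 3E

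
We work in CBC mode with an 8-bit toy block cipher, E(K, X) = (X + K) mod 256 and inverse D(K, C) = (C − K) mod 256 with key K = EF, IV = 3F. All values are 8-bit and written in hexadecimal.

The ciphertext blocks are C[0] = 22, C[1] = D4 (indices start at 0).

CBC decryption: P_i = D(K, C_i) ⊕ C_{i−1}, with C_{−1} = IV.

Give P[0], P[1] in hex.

P[0]: D(K, 22) = 33; 33 ⊕ 3F = 0C.
P[1]: D(K, D4) = E5; E5 ⊕ 22 = C7.

P[0] = 0C, P[1] = C7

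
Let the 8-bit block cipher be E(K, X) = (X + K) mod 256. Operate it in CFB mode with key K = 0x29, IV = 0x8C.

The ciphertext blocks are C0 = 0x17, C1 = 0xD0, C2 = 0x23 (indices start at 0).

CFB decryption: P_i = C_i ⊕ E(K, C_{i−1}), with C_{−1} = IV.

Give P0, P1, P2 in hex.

P0 = 0xA2, P1 = 0x90, P2 = 0xDA

P0: E(K, 0x8C) = 0xB5; 0x17 ⊕ 0xB5 = 0xA2.
P1: E(K, 0x17) = 0x40; 0xD0 ⊕ 0x40 = 0x90.
P2: E(K, 0xD0) = 0xF9; 0x23 ⊕ 0xF9 = 0xDA.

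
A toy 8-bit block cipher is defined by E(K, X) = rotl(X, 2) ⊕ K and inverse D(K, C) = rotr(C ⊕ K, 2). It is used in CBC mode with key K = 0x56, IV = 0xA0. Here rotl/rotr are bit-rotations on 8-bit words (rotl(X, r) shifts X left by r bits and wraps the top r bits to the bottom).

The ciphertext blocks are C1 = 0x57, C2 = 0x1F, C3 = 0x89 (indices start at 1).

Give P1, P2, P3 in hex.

P1 = 0xE0, P2 = 0x05, P3 = 0xE8

CBC decryption: P_i = D(K, C_i) ⊕ C_{i−1}, with C_{0} = IV.
P1: D(K, 0x57) = 0x40; 0x40 ⊕ 0xA0 = 0xE0.
P2: D(K, 0x1F) = 0x52; 0x52 ⊕ 0x57 = 0x05.
P3: D(K, 0x89) = 0xF7; 0xF7 ⊕ 0x1F = 0xE8.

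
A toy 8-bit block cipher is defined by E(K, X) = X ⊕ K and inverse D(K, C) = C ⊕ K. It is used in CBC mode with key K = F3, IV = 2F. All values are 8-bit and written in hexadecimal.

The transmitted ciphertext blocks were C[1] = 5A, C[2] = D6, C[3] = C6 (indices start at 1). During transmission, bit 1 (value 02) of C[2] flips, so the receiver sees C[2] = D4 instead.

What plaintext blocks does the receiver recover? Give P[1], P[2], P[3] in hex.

P[1] = 86, P[2] = 7D, P[3] = E1

CBC decryption: P_i = D(K, C_i) ⊕ C_{i−1}, with C_{0} = IV.
Only C[2] changed, to D4. In CBC, a change in C_i garbles P_i and flips the same bit in P_{i+1}. Decrypting the received ciphertext:
P[1]: D(K, 5A) = A9; A9 ⊕ 2F = 86.
P[2]: D(K, D4) = 27; 27 ⊕ 5A = 7D.
P[3]: D(K, C6) = 35; 35 ⊕ D4 = E1.
Blocks that differ from the original plaintext: P[2], P[3].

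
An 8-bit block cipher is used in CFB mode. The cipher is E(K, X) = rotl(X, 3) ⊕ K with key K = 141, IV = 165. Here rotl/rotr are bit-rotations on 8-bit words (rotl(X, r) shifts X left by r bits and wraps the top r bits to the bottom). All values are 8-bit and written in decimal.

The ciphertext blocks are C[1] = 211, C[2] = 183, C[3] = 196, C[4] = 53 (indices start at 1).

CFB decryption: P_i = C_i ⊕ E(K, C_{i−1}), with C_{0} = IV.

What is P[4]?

P[4]: E(K, 196) = 171; 53 ⊕ 171 = 158.

P[4] = 158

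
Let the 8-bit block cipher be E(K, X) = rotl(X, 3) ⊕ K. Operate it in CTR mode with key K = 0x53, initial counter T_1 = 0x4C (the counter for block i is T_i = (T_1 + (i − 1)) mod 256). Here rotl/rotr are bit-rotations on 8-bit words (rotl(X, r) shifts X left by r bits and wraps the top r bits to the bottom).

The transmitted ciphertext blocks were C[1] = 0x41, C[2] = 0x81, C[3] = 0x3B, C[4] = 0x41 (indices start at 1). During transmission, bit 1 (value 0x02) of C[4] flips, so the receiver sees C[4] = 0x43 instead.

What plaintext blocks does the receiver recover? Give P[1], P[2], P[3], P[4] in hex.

CTR decryption: S_i = E(K, T_i) where T_i is the counter for block i; P_i = C_i ⊕ S_i.
Only C[4] changed, to 0x43. In CTR, a change in C_i flips the same bit in P_i only; the keystream is unaffected. Decrypting the received ciphertext:
P[1]: T = 0x4C, S = E(K, T) = 0x31; 0x41 ⊕ 0x31 = 0x70.
P[2]: T = 0x4D, S = E(K, T) = 0x39; 0x81 ⊕ 0x39 = 0xB8.
P[3]: T = 0x4E, S = E(K, T) = 0x21; 0x3B ⊕ 0x21 = 0x1A.
P[4]: T = 0x4F, S = E(K, T) = 0x29; 0x43 ⊕ 0x29 = 0x6A.
Blocks that differ from the original plaintext: P[4].

P[1] = 0x70, P[2] = 0xB8, P[3] = 0x1A, P[4] = 0x6A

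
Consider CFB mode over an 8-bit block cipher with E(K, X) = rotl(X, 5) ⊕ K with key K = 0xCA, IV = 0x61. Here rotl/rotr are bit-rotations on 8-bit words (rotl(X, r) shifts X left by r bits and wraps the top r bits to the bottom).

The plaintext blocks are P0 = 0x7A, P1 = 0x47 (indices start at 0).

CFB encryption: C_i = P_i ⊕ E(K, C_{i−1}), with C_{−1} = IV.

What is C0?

C0 = 0x9C

C0: E(K, 0x61) = 0xE6; 0x7A ⊕ 0xE6 = 0x9C.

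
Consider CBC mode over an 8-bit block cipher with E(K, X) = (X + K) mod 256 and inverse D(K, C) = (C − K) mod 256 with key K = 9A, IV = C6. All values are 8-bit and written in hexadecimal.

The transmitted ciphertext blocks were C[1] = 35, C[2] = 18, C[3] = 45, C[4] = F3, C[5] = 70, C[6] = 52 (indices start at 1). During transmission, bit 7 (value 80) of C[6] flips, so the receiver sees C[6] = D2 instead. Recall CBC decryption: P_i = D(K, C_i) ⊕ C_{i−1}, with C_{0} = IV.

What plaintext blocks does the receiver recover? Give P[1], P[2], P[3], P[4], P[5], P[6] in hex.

P[1] = 5D, P[2] = 4B, P[3] = B3, P[4] = 1C, P[5] = 25, P[6] = 48

Only C[6] changed, to D2. In CBC, a change in C_i garbles P_i and flips the same bit in P_{i+1}. Decrypting the received ciphertext:
P[1]: D(K, 35) = 9B; 9B ⊕ C6 = 5D.
P[2]: D(K, 18) = 7E; 7E ⊕ 35 = 4B.
P[3]: D(K, 45) = AB; AB ⊕ 18 = B3.
P[4]: D(K, F3) = 59; 59 ⊕ 45 = 1C.
P[5]: D(K, 70) = D6; D6 ⊕ F3 = 25.
P[6]: D(K, D2) = 38; 38 ⊕ 70 = 48.
Blocks that differ from the original plaintext: P[6].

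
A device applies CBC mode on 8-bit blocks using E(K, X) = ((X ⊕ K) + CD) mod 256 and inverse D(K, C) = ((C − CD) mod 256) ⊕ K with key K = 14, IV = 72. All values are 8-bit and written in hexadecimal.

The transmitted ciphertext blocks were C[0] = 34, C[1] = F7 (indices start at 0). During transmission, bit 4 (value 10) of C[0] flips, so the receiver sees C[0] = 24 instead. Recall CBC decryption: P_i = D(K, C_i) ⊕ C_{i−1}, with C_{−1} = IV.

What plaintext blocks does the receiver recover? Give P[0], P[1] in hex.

P[0] = 31, P[1] = 1A

Only C[0] changed, to 24. In CBC, a change in C_i garbles P_i and flips the same bit in P_{i+1}. Decrypting the received ciphertext:
P[0]: D(K, 24) = 43; 43 ⊕ 72 = 31.
P[1]: D(K, F7) = 3E; 3E ⊕ 24 = 1A.
Blocks that differ from the original plaintext: P[0], P[1].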